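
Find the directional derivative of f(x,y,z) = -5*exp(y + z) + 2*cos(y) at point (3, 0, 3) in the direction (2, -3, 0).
15*sqrt(13)*exp(3)/13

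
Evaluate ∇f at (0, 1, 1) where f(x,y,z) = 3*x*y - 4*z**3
(3, 0, -12)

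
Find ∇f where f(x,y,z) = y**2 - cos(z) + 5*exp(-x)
(-5*exp(-x), 2*y, sin(z))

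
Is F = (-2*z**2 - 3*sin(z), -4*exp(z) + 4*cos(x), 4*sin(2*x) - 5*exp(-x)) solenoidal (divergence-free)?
Yes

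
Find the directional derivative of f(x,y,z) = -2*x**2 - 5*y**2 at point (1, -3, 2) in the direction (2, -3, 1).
-7*sqrt(14)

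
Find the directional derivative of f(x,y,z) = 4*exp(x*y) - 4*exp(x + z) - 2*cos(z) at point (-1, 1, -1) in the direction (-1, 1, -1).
2*sqrt(3)*(-4*E + 4 + exp(2)*sin(1))*exp(-2)/3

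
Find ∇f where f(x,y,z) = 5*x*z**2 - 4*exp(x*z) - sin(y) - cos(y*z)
(z*(5*z - 4*exp(x*z)), z*sin(y*z) - cos(y), 10*x*z - 4*x*exp(x*z) + y*sin(y*z))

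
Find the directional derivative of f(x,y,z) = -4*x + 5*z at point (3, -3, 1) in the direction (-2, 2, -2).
-sqrt(3)/3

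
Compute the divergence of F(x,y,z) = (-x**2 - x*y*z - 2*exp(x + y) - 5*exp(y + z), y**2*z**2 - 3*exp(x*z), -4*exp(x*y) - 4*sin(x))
-2*x + 2*y*z**2 - y*z - 2*exp(x + y)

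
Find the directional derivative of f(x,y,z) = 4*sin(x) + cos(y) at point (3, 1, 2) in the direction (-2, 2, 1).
-2*sin(1)/3 - 8*cos(3)/3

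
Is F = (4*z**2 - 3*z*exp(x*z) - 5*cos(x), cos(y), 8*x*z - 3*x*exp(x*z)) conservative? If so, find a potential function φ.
Yes, F is conservative. φ = 4*x*z**2 - 3*exp(x*z) - 5*sin(x) + sin(y)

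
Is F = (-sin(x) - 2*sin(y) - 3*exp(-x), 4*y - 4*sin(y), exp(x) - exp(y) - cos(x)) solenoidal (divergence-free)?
No, ∇·F = -cos(x) - 4*cos(y) + 4 + 3*exp(-x)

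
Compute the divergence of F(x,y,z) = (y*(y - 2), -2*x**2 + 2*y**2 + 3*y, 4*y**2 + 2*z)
4*y + 5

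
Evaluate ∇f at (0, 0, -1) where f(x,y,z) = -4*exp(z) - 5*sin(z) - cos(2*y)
(0, 0, -5*cos(1) - 4*exp(-1))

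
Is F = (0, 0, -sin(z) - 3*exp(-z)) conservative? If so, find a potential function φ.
Yes, F is conservative. φ = cos(z) + 3*exp(-z)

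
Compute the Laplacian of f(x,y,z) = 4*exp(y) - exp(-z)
4*exp(y) - exp(-z)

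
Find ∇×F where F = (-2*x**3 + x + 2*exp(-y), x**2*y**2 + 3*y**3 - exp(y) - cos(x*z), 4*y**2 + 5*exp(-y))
(-x*sin(x*z) + 8*y - 5*exp(-y), 0, 2*x*y**2 + z*sin(x*z) + 2*exp(-y))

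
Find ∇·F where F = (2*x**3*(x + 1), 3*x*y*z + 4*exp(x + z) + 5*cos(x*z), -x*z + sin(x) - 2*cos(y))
x*(8*x**2 + 6*x + 3*z - 1)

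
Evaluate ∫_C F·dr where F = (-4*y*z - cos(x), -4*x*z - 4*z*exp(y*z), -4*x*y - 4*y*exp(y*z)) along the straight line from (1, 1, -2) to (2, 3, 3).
-4*exp(9) - 80 - sin(2) + 4*exp(-2) + sin(1)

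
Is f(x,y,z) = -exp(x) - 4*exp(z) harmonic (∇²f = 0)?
No, ∇²f = -exp(x) - 4*exp(z)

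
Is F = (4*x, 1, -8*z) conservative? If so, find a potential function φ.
Yes, F is conservative. φ = 2*x**2 + y - 4*z**2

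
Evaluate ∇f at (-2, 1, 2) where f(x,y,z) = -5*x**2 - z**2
(20, 0, -4)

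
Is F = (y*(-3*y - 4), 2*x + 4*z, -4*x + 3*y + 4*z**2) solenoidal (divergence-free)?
No, ∇·F = 8*z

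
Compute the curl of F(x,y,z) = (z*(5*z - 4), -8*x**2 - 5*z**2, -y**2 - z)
(-2*y + 10*z, 10*z - 4, -16*x)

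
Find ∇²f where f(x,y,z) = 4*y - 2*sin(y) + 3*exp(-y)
2*sin(y) + 3*exp(-y)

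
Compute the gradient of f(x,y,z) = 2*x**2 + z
(4*x, 0, 1)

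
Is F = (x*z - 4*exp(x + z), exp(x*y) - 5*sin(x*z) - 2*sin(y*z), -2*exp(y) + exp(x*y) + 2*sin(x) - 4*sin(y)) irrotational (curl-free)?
No, ∇×F = (x*exp(x*y) + 5*x*cos(x*z) + 2*y*cos(y*z) - 2*exp(y) - 4*cos(y), x - y*exp(x*y) - 4*exp(x + z) - 2*cos(x), y*exp(x*y) - 5*z*cos(x*z))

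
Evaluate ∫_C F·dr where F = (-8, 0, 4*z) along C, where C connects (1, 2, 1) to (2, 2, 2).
-2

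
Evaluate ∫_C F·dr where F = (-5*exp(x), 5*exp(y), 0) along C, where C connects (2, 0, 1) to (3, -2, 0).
-5*exp(3) - 5 + 5*exp(-2) + 5*exp(2)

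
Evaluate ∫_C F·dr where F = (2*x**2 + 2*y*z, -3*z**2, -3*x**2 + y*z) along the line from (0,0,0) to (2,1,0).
16/3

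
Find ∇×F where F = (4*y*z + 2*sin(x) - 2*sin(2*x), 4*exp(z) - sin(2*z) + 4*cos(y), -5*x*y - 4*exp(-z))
(-5*x - 4*exp(z) + 2*cos(2*z), 9*y, -4*z)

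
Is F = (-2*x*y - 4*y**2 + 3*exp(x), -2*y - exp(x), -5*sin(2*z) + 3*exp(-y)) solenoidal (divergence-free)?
No, ∇·F = -2*y + 3*exp(x) - 10*cos(2*z) - 2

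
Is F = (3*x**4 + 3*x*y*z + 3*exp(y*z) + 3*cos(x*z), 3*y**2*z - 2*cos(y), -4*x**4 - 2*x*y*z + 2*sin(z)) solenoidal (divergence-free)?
No, ∇·F = 12*x**3 - 2*x*y + 9*y*z - 3*z*sin(x*z) + 2*sin(y) + 2*cos(z)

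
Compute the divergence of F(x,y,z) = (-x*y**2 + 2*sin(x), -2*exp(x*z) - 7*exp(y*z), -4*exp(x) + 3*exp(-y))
-y**2 - 7*z*exp(y*z) + 2*cos(x)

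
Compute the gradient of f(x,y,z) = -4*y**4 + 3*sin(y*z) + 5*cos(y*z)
(0, -16*y**3 - 5*z*sin(y*z) + 3*z*cos(y*z), y*(-5*sin(y*z) + 3*cos(y*z)))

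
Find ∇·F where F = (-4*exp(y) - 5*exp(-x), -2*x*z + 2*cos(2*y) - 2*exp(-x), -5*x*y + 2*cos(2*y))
-4*sin(2*y) + 5*exp(-x)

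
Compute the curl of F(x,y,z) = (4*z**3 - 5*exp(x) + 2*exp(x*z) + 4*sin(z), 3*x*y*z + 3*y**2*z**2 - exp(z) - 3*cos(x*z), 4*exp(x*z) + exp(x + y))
(-3*x*y - 3*x*sin(x*z) - 6*y**2*z + exp(z) + exp(x + y), 2*x*exp(x*z) + 12*z**2 - 4*z*exp(x*z) - exp(x + y) + 4*cos(z), 3*z*(y + sin(x*z)))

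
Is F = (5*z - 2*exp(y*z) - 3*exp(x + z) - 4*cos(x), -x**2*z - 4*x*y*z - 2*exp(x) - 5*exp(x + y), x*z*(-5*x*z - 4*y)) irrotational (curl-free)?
No, ∇×F = (x*(x + 4*y - 4*z), 10*x*z**2 + 4*y*z - 2*y*exp(y*z) - 3*exp(x + z) + 5, -2*x*z - 4*y*z + 2*z*exp(y*z) - 2*exp(x) - 5*exp(x + y))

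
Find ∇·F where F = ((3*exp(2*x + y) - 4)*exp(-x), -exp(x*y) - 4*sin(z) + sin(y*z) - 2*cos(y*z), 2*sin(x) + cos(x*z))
-x*exp(x*y) - x*sin(x*z) + 2*z*sin(y*z) + z*cos(y*z) + 3*exp(x + y) + 4*exp(-x)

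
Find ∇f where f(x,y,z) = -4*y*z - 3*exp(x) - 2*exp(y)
(-3*exp(x), -4*z - 2*exp(y), -4*y)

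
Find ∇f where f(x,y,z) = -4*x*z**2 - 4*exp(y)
(-4*z**2, -4*exp(y), -8*x*z)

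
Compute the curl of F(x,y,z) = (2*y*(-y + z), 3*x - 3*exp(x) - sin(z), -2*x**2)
(cos(z), 4*x + 2*y, 4*y - 2*z - 3*exp(x) + 3)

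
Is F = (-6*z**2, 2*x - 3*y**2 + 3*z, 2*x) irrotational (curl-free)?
No, ∇×F = (-3, -12*z - 2, 2)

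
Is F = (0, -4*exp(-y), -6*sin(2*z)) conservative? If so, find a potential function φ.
Yes, F is conservative. φ = 3*cos(2*z) + 4*exp(-y)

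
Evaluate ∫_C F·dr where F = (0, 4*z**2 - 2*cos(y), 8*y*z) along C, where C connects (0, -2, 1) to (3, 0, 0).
8 - 2*sin(2)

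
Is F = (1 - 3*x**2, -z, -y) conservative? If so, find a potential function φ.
Yes, F is conservative. φ = -x**3 + x - y*z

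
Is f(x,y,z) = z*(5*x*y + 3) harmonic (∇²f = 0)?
Yes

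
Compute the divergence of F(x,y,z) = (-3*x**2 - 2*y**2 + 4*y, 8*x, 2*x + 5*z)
5 - 6*x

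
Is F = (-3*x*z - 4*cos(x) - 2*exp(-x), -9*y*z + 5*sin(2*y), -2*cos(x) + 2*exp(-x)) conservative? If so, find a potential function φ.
No, ∇×F = (9*y, -3*x - 2*sin(x) + 2*exp(-x), 0) ≠ 0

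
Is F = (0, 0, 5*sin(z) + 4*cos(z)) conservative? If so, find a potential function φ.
Yes, F is conservative. φ = 4*sin(z) - 5*cos(z)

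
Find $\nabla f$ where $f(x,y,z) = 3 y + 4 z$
(0, 3, 4)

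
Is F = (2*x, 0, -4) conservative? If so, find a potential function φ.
Yes, F is conservative. φ = x**2 - 4*z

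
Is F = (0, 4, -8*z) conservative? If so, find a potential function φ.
Yes, F is conservative. φ = 4*y - 4*z**2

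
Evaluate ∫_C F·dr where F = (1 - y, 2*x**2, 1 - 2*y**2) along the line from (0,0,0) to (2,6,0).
12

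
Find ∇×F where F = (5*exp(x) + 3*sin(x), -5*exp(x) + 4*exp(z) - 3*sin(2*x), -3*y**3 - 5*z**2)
(-9*y**2 - 4*exp(z), 0, -5*exp(x) - 6*cos(2*x))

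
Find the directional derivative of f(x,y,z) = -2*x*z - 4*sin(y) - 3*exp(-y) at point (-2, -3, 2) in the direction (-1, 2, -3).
sqrt(14)*(-4 - 4*cos(3) + 3*exp(3))/7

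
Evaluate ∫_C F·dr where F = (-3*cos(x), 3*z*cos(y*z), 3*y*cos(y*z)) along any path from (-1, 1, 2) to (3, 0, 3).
-3*sin(2) - 3*sin(1) - 3*sin(3)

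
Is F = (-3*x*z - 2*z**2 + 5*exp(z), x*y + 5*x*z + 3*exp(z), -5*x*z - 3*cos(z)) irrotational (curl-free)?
No, ∇×F = (-5*x - 3*exp(z), -3*x + z + 5*exp(z), y + 5*z)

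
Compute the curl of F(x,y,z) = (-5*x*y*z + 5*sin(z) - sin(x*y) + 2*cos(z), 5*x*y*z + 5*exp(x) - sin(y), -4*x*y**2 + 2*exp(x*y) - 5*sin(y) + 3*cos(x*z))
(-13*x*y + 2*x*exp(x*y) - 5*cos(y), -5*x*y + 4*y**2 - 2*y*exp(x*y) + 3*z*sin(x*z) - 2*sin(z) + 5*cos(z), 5*x*z + x*cos(x*y) + 5*y*z + 5*exp(x))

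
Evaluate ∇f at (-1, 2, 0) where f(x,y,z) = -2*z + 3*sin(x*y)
(6*cos(2), -3*cos(2), -2)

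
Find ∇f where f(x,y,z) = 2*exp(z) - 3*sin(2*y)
(0, -6*cos(2*y), 2*exp(z))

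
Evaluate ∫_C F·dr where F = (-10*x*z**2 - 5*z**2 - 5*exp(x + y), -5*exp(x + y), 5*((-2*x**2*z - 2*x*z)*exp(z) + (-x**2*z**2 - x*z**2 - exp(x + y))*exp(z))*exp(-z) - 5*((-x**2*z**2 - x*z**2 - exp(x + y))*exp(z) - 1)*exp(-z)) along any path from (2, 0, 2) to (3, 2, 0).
-5*exp(5) + 5*exp(-2) + 5*exp(2) + 115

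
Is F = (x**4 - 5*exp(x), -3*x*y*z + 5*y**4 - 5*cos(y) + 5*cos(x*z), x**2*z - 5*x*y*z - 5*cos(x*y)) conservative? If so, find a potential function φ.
No, ∇×F = (x*(3*y - 5*z + 5*sin(x*y) + 5*sin(x*z)), -2*x*z + 5*y*z - 5*y*sin(x*y), -z*(3*y + 5*sin(x*z))) ≠ 0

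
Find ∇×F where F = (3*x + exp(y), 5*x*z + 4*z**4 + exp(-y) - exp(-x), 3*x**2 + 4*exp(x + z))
(-5*x - 16*z**3, -6*x - 4*exp(x + z), 5*z - exp(y) + exp(-x))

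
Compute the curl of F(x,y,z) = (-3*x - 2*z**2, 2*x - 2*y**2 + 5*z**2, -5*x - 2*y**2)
(-4*y - 10*z, 5 - 4*z, 2)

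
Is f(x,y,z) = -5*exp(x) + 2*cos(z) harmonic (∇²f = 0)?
No, ∇²f = -5*exp(x) - 2*cos(z)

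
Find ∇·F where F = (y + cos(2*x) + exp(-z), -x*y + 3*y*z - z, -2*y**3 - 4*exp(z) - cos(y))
-x + 3*z - 4*exp(z) - 2*sin(2*x)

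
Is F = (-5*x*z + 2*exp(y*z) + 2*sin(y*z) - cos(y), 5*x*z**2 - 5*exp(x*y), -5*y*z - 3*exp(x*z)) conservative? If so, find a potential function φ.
No, ∇×F = (5*z*(-2*x - 1), -5*x + 2*y*exp(y*z) + 2*y*cos(y*z) + 3*z*exp(x*z), -5*y*exp(x*y) + 5*z**2 - 2*z*exp(y*z) - 2*z*cos(y*z) - sin(y)) ≠ 0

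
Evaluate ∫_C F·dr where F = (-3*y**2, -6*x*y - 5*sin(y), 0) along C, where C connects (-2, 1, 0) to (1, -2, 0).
-18 - 5*cos(1) + 5*cos(2)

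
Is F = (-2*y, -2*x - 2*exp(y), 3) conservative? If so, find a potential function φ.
Yes, F is conservative. φ = -2*x*y + 3*z - 2*exp(y)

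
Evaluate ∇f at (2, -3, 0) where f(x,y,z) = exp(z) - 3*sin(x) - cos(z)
(-3*cos(2), 0, 1)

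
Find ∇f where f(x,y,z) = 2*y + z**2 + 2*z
(0, 2, 2*z + 2)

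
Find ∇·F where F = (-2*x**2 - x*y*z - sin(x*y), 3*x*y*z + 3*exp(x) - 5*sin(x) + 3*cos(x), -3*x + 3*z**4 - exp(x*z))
3*x*z - x*exp(x*z) - 4*x - y*z - y*cos(x*y) + 12*z**3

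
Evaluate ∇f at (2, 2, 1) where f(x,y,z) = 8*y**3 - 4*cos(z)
(0, 96, 4*sin(1))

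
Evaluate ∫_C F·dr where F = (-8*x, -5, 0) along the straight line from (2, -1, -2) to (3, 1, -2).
-30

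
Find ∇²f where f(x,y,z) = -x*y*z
0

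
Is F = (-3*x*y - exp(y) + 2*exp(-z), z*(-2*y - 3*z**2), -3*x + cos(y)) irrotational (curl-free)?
No, ∇×F = (2*y + 9*z**2 - sin(y), 3 - 2*exp(-z), 3*x + exp(y))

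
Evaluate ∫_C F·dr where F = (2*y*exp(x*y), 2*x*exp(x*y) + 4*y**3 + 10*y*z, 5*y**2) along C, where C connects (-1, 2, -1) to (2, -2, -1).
2*(1 - exp(2))*exp(-4)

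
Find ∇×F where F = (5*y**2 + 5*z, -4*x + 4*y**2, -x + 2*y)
(2, 6, -10*y - 4)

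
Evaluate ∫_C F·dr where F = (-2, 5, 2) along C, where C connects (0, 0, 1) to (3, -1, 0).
-13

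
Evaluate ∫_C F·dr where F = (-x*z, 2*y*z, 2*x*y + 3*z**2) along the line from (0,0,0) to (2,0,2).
16/3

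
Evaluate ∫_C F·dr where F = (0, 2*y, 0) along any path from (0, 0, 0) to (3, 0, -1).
0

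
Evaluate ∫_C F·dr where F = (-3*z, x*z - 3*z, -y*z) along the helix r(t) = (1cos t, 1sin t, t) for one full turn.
pi*(-4 + pi)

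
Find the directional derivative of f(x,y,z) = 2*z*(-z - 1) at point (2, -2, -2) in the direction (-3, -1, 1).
6*sqrt(11)/11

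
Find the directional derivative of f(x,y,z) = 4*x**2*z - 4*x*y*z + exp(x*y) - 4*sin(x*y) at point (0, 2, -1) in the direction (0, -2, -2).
0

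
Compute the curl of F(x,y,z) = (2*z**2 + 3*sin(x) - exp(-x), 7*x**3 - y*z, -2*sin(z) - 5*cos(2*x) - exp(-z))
(y, 4*z - 10*sin(2*x), 21*x**2)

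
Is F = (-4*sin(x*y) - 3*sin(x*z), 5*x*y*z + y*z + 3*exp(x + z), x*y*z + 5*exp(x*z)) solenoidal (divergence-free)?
No, ∇·F = x*y + 5*x*z + 5*x*exp(x*z) - 4*y*cos(x*y) - 3*z*cos(x*z) + z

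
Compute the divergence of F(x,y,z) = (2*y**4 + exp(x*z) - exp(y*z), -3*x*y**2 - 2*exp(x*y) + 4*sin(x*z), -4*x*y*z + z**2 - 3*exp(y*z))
-10*x*y - 2*x*exp(x*y) - 3*y*exp(y*z) + z*exp(x*z) + 2*z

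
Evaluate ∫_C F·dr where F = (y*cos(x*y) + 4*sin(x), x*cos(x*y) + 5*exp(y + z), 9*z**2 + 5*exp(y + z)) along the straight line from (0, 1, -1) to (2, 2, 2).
sin(4) - 4*cos(2) + 26 + 5*exp(4)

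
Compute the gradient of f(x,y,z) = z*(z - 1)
(0, 0, 2*z - 1)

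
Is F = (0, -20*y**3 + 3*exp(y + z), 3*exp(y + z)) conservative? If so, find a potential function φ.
Yes, F is conservative. φ = -5*y**4 + 3*exp(y + z)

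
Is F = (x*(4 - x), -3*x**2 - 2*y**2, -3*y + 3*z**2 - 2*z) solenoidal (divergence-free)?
No, ∇·F = -2*x - 4*y + 6*z + 2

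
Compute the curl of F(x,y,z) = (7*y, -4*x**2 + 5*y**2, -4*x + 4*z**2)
(0, 4, -8*x - 7)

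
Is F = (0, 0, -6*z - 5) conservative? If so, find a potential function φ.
Yes, F is conservative. φ = z*(-3*z - 5)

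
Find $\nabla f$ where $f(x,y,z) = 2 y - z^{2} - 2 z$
(0, 2, -2*z - 2)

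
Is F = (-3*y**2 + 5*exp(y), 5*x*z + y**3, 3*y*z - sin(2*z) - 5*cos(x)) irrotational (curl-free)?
No, ∇×F = (-5*x + 3*z, -5*sin(x), 6*y + 5*z - 5*exp(y))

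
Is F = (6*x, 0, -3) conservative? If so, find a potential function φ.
Yes, F is conservative. φ = 3*x**2 - 3*z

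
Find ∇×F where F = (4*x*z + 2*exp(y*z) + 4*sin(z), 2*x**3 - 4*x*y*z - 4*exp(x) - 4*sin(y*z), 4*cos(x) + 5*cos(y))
(4*x*y + 4*y*cos(y*z) - 5*sin(y), 4*x + 2*y*exp(y*z) + 4*sin(x) + 4*cos(z), 6*x**2 - 4*y*z - 2*z*exp(y*z) - 4*exp(x))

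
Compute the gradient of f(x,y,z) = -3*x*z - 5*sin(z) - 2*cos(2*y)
(-3*z, 4*sin(2*y), -3*x - 5*cos(z))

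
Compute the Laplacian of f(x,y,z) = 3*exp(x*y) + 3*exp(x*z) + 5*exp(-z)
(3*(x**2*exp(x*y) + x**2*exp(x*z) + y**2*exp(x*y) + z**2*exp(x*z))*exp(z) + 5)*exp(-z)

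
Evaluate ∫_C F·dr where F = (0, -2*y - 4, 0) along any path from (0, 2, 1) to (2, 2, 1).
0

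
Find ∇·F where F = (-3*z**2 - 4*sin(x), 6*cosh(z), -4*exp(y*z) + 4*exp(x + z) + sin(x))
-4*y*exp(y*z) + 4*exp(x + z) - 4*cos(x)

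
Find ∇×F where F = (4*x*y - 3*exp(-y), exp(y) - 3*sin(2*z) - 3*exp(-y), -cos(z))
(6*cos(2*z), 0, -4*x - 3*exp(-y))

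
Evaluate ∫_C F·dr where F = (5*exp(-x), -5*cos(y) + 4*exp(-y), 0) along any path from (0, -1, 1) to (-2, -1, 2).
5 - 5*exp(2)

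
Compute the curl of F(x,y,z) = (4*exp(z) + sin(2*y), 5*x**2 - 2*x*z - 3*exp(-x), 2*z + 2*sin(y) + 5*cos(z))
(2*x + 2*cos(y), 4*exp(z), 10*x - 2*z - 2*cos(2*y) + 3*exp(-x))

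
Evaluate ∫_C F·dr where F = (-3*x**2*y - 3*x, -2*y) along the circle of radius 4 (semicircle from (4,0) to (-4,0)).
96*pi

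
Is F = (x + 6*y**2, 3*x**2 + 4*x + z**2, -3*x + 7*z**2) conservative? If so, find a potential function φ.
No, ∇×F = (-2*z, 3, 6*x - 12*y + 4) ≠ 0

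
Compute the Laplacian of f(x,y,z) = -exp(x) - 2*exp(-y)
-exp(x) - 2*exp(-y)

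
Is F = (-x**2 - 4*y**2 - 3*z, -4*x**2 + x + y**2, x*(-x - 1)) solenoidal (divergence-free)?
No, ∇·F = -2*x + 2*y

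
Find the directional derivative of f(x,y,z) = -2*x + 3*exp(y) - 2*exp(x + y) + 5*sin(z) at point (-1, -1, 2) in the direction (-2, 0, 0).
2*exp(-2) + 2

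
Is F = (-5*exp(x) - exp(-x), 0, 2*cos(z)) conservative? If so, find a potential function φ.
Yes, F is conservative. φ = -5*exp(x) + 2*sin(z) + exp(-x)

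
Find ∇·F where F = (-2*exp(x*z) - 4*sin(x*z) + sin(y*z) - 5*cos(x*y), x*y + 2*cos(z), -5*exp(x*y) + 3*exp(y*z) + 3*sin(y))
x + 3*y*exp(y*z) + 5*y*sin(x*y) - 2*z*exp(x*z) - 4*z*cos(x*z)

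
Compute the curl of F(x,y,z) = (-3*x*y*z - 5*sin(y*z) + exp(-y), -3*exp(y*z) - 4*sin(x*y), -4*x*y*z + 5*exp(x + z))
(-4*x*z + 3*y*exp(y*z), -3*x*y + 4*y*z - 5*y*cos(y*z) - 5*exp(x + z), 3*x*z - 4*y*cos(x*y) + 5*z*cos(y*z) + exp(-y))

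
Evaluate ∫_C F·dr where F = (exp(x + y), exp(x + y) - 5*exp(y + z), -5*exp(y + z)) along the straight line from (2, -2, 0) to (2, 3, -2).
-5*E - 1 + 5*exp(-2) + exp(5)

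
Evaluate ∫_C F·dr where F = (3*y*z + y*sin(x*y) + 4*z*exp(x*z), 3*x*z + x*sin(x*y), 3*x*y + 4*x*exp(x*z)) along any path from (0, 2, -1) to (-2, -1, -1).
-9 - cos(2) + 4*exp(2)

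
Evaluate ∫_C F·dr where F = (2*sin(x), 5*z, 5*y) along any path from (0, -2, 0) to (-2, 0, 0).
2 - 2*cos(2)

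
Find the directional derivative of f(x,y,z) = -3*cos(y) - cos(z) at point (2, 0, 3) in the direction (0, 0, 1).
sin(3)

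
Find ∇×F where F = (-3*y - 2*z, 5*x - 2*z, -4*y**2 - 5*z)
(2 - 8*y, -2, 8)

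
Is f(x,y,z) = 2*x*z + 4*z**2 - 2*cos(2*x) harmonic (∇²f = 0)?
No, ∇²f = 16*cos(x)**2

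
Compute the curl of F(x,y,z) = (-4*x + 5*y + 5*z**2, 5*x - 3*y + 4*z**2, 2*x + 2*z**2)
(-8*z, 10*z - 2, 0)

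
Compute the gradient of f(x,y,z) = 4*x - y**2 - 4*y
(4, -2*y - 4, 0)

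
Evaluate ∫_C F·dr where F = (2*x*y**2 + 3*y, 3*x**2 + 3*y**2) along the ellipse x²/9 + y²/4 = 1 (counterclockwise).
-18*pi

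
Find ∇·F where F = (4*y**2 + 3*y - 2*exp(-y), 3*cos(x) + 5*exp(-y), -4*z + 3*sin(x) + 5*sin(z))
5*cos(z) - 4 - 5*exp(-y)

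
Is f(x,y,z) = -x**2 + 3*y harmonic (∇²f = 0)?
No, ∇²f = -2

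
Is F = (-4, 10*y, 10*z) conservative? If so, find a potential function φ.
Yes, F is conservative. φ = -4*x + 5*y**2 + 5*z**2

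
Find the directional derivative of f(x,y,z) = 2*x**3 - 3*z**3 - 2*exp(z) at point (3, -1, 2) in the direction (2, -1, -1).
sqrt(6)*(exp(2) + 72)/3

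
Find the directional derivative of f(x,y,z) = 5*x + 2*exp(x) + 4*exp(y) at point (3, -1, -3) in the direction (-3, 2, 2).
sqrt(17)*(-6*exp(4) - 15*E + 8)*exp(-1)/17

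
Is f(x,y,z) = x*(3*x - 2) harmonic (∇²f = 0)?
No, ∇²f = 6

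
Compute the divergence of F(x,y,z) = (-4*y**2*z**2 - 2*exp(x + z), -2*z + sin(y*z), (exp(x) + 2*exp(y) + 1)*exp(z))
z*cos(y*z) + exp(z) - exp(x + z) + 2*exp(y + z)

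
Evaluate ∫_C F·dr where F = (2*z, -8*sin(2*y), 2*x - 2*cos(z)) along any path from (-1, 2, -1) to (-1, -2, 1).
-4 - 4*sin(1)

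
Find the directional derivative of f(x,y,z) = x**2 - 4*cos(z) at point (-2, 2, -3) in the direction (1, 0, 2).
-4*sqrt(5)*(2*sin(3) + 1)/5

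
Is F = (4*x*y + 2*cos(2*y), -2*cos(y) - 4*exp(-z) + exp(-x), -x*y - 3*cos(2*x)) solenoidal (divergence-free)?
No, ∇·F = 4*y + 2*sin(y)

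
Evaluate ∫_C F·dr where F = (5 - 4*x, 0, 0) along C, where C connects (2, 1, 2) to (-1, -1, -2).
-9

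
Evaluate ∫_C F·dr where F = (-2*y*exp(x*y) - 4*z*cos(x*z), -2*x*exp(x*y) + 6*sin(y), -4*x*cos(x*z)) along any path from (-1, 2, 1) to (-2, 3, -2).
-4*sin(1) + 6*cos(2) - 2*exp(-6) + 2*exp(-2) - 4*sin(4) - 6*cos(3)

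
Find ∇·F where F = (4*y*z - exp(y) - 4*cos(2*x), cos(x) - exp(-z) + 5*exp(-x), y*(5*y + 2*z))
2*y + 8*sin(2*x)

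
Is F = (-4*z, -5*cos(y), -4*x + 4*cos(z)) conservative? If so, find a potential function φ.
Yes, F is conservative. φ = -4*x*z - 5*sin(y) + 4*sin(z)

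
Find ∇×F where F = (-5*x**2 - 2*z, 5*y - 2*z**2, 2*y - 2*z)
(4*z + 2, -2, 0)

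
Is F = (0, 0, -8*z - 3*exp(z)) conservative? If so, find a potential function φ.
Yes, F is conservative. φ = -4*z**2 - 3*exp(z)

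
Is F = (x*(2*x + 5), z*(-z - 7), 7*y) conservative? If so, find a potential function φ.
No, ∇×F = (2*z + 14, 0, 0) ≠ 0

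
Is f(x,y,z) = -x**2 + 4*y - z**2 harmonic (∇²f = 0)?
No, ∇²f = -4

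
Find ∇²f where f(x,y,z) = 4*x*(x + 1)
8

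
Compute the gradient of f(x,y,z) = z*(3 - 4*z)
(0, 0, 3 - 8*z)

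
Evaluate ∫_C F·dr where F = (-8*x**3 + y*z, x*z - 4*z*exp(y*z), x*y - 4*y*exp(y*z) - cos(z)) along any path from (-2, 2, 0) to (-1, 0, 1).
30 - sin(1)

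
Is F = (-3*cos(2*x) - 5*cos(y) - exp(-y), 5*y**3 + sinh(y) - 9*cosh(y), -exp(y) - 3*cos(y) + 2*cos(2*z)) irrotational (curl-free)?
No, ∇×F = (-exp(y) + 3*sin(y), 0, -5*sin(y) - exp(-y))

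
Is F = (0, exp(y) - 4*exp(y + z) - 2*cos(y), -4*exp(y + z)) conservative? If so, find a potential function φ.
Yes, F is conservative. φ = exp(y) - 4*exp(y + z) - 2*sin(y)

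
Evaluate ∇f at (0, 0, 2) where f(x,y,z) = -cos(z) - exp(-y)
(0, 1, sin(2))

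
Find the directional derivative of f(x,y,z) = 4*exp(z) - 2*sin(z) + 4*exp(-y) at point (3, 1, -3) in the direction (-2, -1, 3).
sqrt(14)*(6 + 2*exp(2) - 3*exp(3)*cos(3))*exp(-3)/7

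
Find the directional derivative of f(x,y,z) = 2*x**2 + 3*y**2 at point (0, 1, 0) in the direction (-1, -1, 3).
-6*sqrt(11)/11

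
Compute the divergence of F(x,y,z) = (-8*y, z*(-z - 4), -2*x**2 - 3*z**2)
-6*z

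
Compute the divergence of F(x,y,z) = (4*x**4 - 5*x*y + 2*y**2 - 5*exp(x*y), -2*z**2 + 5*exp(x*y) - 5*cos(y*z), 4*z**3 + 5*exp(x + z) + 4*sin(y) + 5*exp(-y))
16*x**3 + 5*x*exp(x*y) - 5*y*exp(x*y) - 5*y + 12*z**2 + 5*z*sin(y*z) + 5*exp(x + z)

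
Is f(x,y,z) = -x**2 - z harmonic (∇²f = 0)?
No, ∇²f = -2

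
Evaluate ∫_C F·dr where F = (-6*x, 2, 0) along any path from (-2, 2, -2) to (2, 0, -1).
-4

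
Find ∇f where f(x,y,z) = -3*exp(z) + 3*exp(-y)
(0, -3*exp(-y), -3*exp(z))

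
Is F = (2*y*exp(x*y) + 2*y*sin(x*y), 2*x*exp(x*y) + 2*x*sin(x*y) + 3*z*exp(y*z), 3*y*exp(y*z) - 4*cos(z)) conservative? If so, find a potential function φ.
Yes, F is conservative. φ = 2*exp(x*y) + 3*exp(y*z) - 4*sin(z) - 2*cos(x*y)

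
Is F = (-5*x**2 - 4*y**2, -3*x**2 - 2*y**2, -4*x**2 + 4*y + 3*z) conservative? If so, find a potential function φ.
No, ∇×F = (4, 8*x, -6*x + 8*y) ≠ 0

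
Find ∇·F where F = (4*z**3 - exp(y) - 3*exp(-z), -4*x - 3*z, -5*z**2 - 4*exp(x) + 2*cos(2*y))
-10*z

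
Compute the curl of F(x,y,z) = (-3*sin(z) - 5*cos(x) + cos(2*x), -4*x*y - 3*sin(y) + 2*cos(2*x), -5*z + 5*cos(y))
(-5*sin(y), -3*cos(z), -4*y - 4*sin(2*x))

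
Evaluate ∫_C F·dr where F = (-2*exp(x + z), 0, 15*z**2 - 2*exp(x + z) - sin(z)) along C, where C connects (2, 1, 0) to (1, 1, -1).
-8 + cos(1) + 2*exp(2)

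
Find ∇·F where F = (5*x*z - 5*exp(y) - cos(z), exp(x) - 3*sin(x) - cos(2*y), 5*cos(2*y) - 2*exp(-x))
5*z + 2*sin(2*y)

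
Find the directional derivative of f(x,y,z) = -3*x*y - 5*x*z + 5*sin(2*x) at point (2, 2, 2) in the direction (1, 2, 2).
-16 + 10*cos(4)/3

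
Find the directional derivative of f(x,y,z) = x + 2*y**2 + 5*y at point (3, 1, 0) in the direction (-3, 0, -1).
-3*sqrt(10)/10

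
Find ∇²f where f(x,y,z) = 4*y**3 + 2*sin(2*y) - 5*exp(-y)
24*y - 8*sin(2*y) - 5*exp(-y)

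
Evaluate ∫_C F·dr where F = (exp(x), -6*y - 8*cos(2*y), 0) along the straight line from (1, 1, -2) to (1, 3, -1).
-24 - 4*sin(6) + 4*sin(2)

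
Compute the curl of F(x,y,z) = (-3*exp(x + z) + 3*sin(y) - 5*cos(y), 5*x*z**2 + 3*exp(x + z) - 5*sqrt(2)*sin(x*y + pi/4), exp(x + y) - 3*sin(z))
(-10*x*z + exp(x + y) - 3*exp(x + z), -exp(x + y) - 3*exp(x + z), -5*sqrt(2)*y*cos(x*y + pi/4) + 5*z**2 + 3*exp(x + z) - 5*sin(y) - 3*cos(y))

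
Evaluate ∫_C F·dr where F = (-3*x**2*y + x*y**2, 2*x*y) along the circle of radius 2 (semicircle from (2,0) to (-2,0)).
32/3 + 6*pi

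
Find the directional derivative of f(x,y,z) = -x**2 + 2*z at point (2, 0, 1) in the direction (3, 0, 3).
-sqrt(2)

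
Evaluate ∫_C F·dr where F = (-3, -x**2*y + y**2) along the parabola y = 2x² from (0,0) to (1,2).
-5/3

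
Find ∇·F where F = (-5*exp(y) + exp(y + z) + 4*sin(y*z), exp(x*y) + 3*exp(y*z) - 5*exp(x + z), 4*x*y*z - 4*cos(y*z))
4*x*y + x*exp(x*y) + 4*y*sin(y*z) + 3*z*exp(y*z)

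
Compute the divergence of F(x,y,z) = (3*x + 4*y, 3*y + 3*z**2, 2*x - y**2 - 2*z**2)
6 - 4*z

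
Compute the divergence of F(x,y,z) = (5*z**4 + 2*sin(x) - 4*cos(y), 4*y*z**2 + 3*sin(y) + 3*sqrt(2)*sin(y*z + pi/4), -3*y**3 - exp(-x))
4*z**2 + 3*sqrt(2)*z*cos(y*z + pi/4) + 2*cos(x) + 3*cos(y)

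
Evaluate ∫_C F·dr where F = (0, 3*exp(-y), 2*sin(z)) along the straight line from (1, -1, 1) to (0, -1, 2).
-2*cos(2) + 2*cos(1)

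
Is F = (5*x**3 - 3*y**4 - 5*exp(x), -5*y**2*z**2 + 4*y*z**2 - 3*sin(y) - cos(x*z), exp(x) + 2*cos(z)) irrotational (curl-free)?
No, ∇×F = (-x*sin(x*z) + 10*y**2*z - 8*y*z, -exp(x), 12*y**3 + z*sin(x*z))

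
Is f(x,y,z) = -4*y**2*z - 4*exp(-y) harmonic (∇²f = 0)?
No, ∇²f = -8*z - 4*exp(-y)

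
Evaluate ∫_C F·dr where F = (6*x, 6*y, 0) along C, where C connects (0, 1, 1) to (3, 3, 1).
51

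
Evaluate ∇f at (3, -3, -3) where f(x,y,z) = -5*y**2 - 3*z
(0, 30, -3)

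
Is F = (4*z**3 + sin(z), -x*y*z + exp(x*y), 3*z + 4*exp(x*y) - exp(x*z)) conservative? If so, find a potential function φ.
No, ∇×F = (x*(y + 4*exp(x*y)), -4*y*exp(x*y) + 12*z**2 + z*exp(x*z) + cos(z), y*(-z + exp(x*y))) ≠ 0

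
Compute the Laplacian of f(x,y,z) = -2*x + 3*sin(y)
-3*sin(y)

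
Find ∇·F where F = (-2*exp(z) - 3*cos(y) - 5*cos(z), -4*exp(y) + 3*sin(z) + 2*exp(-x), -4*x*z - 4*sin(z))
-4*x - 4*exp(y) - 4*cos(z)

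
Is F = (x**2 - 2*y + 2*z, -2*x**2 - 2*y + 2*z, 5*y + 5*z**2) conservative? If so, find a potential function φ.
No, ∇×F = (3, 2, 2 - 4*x) ≠ 0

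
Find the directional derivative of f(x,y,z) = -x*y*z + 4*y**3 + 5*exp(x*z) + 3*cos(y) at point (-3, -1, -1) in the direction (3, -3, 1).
-3*sqrt(19)*(3*sin(1) + 11 + 10*exp(3))/19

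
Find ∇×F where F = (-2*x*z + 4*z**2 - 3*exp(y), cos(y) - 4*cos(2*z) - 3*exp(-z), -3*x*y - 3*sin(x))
(-3*x - 8*sin(2*z) - 3*exp(-z), -2*x + 3*y + 8*z + 3*cos(x), 3*exp(y))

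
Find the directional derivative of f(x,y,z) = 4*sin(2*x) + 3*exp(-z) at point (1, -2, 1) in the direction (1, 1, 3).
sqrt(11)*(8*E*cos(2) - 9)*exp(-1)/11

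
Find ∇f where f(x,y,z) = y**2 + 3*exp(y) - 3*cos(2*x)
(6*sin(2*x), 2*y + 3*exp(y), 0)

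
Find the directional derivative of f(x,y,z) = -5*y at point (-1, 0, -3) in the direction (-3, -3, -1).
15*sqrt(19)/19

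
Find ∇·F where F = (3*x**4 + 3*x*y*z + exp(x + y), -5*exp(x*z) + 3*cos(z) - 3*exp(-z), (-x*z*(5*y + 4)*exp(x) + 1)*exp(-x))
12*x**3 - x*(5*y + 4) + 3*y*z + exp(x + y)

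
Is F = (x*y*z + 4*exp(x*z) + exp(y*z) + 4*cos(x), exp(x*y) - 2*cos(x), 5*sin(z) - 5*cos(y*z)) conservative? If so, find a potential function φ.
No, ∇×F = (5*z*sin(y*z), x*y + 4*x*exp(x*z) + y*exp(y*z), -x*z + y*exp(x*y) - z*exp(y*z) + 2*sin(x)) ≠ 0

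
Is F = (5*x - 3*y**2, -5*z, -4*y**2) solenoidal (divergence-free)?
No, ∇·F = 5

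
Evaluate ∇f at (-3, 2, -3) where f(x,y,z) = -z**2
(0, 0, 6)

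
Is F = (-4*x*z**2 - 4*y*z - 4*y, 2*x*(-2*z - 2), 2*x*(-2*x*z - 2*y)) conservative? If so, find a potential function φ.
Yes, F is conservative. φ = 2*x*(-x*z**2 - 2*y*z - 2*y)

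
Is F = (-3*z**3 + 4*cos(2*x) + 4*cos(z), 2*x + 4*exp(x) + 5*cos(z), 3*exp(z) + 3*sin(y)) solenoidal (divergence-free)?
No, ∇·F = 3*exp(z) - 8*sin(2*x)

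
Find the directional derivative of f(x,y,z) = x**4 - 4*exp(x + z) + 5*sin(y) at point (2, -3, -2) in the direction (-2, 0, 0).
-28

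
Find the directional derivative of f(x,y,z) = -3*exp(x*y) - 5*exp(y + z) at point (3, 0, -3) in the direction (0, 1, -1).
-9*sqrt(2)/2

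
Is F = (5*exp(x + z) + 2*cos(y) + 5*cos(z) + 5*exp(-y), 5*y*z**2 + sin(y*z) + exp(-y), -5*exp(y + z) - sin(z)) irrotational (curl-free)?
No, ∇×F = (-10*y*z - y*cos(y*z) - 5*exp(y + z), 5*exp(x + z) - 5*sin(z), 2*sin(y) + 5*exp(-y))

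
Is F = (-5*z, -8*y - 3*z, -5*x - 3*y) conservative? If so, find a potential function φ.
Yes, F is conservative. φ = -5*x*z - 4*y**2 - 3*y*z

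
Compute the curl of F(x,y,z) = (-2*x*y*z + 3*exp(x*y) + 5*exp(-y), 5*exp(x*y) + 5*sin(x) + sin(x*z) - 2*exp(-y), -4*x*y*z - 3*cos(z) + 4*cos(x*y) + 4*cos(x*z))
(-x*(4*z + 4*sin(x*y) + cos(x*z)), -2*x*y + 4*y*z + 4*y*sin(x*y) + 4*z*sin(x*z), 2*x*z - 3*x*exp(x*y) + 5*y*exp(x*y) + z*cos(x*z) + 5*cos(x) + 5*exp(-y))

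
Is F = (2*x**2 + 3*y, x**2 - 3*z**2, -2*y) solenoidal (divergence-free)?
No, ∇·F = 4*x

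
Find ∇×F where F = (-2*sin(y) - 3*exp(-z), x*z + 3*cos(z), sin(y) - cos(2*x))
(-x + 3*sin(z) + cos(y), -2*sin(2*x) + 3*exp(-z), z + 2*cos(y))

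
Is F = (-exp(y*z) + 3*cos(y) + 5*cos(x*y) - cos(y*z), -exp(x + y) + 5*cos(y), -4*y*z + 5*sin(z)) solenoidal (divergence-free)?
No, ∇·F = -5*y*sin(x*y) - 4*y - exp(x + y) - 5*sin(y) + 5*cos(z)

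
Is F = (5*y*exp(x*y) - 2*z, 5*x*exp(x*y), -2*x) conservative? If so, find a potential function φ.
Yes, F is conservative. φ = -2*x*z + 5*exp(x*y)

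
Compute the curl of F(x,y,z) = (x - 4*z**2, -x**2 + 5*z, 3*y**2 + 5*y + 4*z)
(6*y, -8*z, -2*x)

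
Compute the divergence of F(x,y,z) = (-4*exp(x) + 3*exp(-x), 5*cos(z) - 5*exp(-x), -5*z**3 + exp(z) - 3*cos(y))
-15*z**2 - 4*exp(x) + exp(z) - 3*exp(-x)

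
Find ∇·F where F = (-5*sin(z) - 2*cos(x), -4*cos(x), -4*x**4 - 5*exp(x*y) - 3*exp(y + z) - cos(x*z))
x*sin(x*z) - 3*exp(y + z) + 2*sin(x)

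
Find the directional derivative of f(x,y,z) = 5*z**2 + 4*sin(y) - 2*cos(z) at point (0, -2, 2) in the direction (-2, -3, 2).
4*sqrt(17)*(sin(2) - 3*cos(2) + 10)/17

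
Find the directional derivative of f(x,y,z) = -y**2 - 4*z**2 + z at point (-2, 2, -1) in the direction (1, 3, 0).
-6*sqrt(10)/5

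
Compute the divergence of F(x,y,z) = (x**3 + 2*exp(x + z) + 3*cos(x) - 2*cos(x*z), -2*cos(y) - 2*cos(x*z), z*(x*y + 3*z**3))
3*x**2 + x*y + 12*z**3 + 2*z*sin(x*z) + 2*exp(x + z) - 3*sin(x) + 2*sin(y)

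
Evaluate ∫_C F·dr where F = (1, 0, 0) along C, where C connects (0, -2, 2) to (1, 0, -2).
1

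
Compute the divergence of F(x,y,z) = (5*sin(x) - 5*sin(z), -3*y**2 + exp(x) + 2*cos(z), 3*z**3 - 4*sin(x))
-6*y + 9*z**2 + 5*cos(x)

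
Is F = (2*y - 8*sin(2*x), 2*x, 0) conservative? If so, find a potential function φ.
Yes, F is conservative. φ = 2*x*y + 4*cos(2*x)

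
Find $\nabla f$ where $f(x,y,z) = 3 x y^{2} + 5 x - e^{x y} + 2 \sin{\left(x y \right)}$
(3*y**2 - y*exp(x*y) + 2*y*cos(x*y) + 5, x*(6*y - exp(x*y) + 2*cos(x*y)), 0)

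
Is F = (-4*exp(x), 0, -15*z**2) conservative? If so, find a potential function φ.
Yes, F is conservative. φ = -5*z**3 - 4*exp(x)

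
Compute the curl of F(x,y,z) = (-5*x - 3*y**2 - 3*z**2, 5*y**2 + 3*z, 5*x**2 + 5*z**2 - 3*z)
(-3, -10*x - 6*z, 6*y)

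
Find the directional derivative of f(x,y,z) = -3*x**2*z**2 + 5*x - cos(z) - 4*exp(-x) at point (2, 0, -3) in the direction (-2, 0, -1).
sqrt(5)*(-8 + exp(2)*sin(3) + 134*exp(2))*exp(-2)/5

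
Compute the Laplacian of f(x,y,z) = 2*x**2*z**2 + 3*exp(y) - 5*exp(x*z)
x**2*(4 - 5*exp(x*z)) + z**2*(4 - 5*exp(x*z)) + 3*exp(y)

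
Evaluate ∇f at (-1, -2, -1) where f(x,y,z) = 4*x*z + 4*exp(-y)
(-4, -4*exp(2), -4)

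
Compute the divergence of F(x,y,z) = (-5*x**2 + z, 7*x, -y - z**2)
-10*x - 2*z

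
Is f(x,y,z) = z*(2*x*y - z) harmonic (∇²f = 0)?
No, ∇²f = -2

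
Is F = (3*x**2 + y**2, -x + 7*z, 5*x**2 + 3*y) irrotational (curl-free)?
No, ∇×F = (-4, -10*x, -2*y - 1)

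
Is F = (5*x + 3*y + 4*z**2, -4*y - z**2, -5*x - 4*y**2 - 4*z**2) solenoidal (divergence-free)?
No, ∇·F = 1 - 8*z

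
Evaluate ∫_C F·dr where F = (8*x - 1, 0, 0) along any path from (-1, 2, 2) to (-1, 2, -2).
0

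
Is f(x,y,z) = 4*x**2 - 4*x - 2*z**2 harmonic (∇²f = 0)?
No, ∇²f = 4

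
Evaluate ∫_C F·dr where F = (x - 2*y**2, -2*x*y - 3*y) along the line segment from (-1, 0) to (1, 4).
-152/3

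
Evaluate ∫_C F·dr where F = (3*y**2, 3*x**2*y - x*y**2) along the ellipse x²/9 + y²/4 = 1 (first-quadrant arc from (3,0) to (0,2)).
3 - 3*pi/2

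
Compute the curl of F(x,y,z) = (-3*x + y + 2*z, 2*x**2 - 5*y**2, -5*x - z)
(0, 7, 4*x - 1)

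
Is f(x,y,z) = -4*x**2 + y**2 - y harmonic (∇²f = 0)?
No, ∇²f = -6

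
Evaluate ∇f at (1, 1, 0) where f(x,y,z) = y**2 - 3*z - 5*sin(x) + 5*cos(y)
(-5*cos(1), 2 - 5*sin(1), -3)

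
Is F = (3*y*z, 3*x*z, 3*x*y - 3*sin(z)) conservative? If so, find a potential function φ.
Yes, F is conservative. φ = 3*x*y*z + 3*cos(z)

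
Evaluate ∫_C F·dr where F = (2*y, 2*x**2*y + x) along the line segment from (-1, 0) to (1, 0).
0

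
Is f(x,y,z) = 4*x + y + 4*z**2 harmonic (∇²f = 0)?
No, ∇²f = 8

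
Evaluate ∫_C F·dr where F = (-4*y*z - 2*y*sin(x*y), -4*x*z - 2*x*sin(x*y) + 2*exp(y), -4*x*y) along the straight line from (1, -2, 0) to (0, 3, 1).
-2*exp(-2) - 2*cos(2) + 2 + 2*exp(3)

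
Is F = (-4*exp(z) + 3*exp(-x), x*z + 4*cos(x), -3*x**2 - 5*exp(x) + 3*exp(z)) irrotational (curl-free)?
No, ∇×F = (-x, 6*x + 5*exp(x) - 4*exp(z), z - 4*sin(x))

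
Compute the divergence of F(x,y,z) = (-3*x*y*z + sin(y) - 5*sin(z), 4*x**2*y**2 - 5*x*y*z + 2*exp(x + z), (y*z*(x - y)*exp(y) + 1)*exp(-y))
8*x**2*y - 5*x*z - 3*y*z + y*(x - y)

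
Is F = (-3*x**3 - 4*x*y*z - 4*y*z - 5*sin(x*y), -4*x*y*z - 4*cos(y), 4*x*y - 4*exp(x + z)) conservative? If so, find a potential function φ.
No, ∇×F = (4*x*(y + 1), -4*x*y - 8*y + 4*exp(x + z), 4*x*z + 5*x*cos(x*y) - 4*y*z + 4*z) ≠ 0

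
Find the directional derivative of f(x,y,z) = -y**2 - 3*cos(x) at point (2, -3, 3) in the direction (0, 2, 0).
6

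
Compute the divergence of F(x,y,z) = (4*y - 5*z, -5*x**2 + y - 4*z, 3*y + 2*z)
3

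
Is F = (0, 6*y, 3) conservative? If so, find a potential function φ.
Yes, F is conservative. φ = 3*y**2 + 3*z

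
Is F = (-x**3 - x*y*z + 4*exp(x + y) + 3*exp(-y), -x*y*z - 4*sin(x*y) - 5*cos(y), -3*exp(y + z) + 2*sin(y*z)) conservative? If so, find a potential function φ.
No, ∇×F = (x*y + 2*z*cos(y*z) - 3*exp(y + z), -x*y, x*z - y*z - 4*y*cos(x*y) - 4*exp(x + y) + 3*exp(-y)) ≠ 0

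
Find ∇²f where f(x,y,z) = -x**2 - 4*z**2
-10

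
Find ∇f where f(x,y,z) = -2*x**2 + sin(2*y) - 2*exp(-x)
(-4*x + 2*exp(-x), 2*cos(2*y), 0)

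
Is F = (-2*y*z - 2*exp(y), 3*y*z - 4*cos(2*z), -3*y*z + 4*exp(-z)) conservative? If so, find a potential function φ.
No, ∇×F = (-3*y - 3*z - 8*sin(2*z), -2*y, 2*z + 2*exp(y)) ≠ 0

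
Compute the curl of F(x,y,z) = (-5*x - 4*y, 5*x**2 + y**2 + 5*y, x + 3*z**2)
(0, -1, 10*x + 4)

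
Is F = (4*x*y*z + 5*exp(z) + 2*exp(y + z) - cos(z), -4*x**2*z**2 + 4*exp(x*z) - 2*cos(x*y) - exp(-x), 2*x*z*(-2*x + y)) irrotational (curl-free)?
No, ∇×F = (2*x*(4*x*z + z - 2*exp(x*z)), 4*x*y + 8*x*z - 2*y*z + 5*exp(z) + 2*exp(y + z) + sin(z), (2*(-4*x*z**2 - 2*x*z + y*sin(x*y) + 2*z*exp(x*z) - exp(y + z))*exp(x) + 1)*exp(-x))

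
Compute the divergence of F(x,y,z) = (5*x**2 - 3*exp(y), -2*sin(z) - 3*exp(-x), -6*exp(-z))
10*x + 6*exp(-z)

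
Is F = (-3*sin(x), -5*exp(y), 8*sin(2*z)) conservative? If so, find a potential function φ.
Yes, F is conservative. φ = -5*exp(y) + 3*cos(x) - 4*cos(2*z)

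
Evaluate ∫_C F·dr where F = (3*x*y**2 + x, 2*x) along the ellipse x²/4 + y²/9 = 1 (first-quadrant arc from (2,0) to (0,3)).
-29 + 3*pi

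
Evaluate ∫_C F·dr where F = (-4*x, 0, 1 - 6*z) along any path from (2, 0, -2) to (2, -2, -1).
10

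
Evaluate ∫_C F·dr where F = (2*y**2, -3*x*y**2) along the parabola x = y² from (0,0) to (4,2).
-16/5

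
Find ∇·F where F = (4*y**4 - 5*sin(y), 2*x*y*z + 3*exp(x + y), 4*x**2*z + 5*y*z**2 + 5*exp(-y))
4*x**2 + 2*x*z + 10*y*z + 3*exp(x + y)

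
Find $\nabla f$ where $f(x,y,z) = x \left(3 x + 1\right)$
(6*x + 1, 0, 0)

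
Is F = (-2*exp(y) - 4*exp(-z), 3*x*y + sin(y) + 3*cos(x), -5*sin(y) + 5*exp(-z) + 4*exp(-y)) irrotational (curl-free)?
No, ∇×F = (-5*cos(y) - 4*exp(-y), 4*exp(-z), 3*y + 2*exp(y) - 3*sin(x))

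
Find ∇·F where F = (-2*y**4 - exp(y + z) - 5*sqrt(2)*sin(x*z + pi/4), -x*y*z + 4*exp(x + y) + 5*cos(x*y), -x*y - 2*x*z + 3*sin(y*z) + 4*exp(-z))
-x*z - 5*x*sin(x*y) - 2*x + 3*y*cos(y*z) - 5*sqrt(2)*z*cos(x*z + pi/4) + 4*exp(x + y) - 4*exp(-z)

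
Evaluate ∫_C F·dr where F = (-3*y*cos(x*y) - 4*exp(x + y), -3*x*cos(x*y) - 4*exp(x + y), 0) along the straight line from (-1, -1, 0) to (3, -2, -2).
-4*E + 3*sin(6) + 4*exp(-2) + 3*sin(1)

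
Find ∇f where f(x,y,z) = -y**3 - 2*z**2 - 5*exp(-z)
(0, -3*y**2, -4*z + 5*exp(-z))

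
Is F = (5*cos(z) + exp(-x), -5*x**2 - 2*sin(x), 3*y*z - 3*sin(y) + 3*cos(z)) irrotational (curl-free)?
No, ∇×F = (3*z - 3*cos(y), -5*sin(z), -10*x - 2*cos(x))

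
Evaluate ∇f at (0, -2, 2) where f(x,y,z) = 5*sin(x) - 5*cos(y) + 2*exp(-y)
(5, -2*exp(2) - 5*sin(2), 0)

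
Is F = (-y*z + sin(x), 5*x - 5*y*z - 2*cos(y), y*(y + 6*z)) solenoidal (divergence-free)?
No, ∇·F = 6*y - 5*z + 2*sin(y) + cos(x)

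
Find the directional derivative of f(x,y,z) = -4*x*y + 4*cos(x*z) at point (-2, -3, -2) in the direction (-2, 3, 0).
-16*sqrt(13)*sin(4)/13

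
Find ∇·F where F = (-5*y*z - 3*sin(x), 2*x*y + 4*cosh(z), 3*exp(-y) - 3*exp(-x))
2*x - 3*cos(x)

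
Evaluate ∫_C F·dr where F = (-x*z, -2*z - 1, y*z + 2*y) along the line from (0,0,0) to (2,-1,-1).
2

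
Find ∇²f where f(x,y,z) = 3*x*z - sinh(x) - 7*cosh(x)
-sinh(x) - 7*cosh(x)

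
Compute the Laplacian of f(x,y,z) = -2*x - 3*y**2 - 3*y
-6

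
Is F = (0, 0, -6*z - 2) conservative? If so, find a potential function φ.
Yes, F is conservative. φ = z*(-3*z - 2)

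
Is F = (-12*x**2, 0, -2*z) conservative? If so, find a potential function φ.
Yes, F is conservative. φ = -4*x**3 - z**2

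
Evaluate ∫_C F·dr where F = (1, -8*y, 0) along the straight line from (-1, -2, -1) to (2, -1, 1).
15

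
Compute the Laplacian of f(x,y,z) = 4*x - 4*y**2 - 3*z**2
-14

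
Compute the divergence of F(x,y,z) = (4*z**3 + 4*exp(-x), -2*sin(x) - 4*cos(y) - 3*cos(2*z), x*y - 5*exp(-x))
4*sin(y) - 4*exp(-x)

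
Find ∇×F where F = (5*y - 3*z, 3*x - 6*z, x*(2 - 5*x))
(6, 10*x - 5, -2)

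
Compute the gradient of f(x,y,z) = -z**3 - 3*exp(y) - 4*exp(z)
(0, -3*exp(y), -3*z**2 - 4*exp(z))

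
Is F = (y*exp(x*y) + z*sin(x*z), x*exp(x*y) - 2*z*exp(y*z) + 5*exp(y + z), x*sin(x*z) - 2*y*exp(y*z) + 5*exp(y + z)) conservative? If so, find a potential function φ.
Yes, F is conservative. φ = exp(x*y) - 2*exp(y*z) + 5*exp(y + z) - cos(x*z)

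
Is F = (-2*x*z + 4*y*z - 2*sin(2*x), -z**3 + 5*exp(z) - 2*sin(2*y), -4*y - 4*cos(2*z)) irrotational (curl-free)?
No, ∇×F = (3*z**2 - 5*exp(z) - 4, -2*x + 4*y, -4*z)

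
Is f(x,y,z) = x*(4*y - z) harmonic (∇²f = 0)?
Yes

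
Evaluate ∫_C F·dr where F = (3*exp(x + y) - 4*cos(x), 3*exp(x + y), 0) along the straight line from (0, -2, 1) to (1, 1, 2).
-4*sin(1) + 6*sinh(2)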